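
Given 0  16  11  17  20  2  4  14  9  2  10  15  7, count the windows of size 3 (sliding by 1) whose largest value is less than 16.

6

(0, 16, 11) → max 16
(16, 11, 17) → max 17
(11, 17, 20) → max 20
(17, 20, 2) → max 20
(20, 2, 4) → max 20
(2, 4, 14) → max 14  < 16 ✓
(4, 14, 9) → max 14  < 16 ✓
(14, 9, 2) → max 14  < 16 ✓
(9, 2, 10) → max 10  < 16 ✓
(2, 10, 15) → max 15  < 16 ✓
(10, 15, 7) → max 15  < 16 ✓
6 windows satisfy the condition.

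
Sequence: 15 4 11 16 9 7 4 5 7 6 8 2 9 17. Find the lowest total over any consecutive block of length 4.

Each size-4 window and its sum:
[15, 4, 11, 16] → sum 46
[4, 11, 16, 9] → sum 40
[11, 16, 9, 7] → sum 43
[16, 9, 7, 4] → sum 36
[9, 7, 4, 5] → sum 25
[7, 4, 5, 7] → sum 23
[4, 5, 7, 6] → sum 22
[5, 7, 6, 8] → sum 26
[7, 6, 8, 2] → sum 23
[6, 8, 2, 9] → sum 25
[8, 2, 9, 17] → sum 36
Lowest of these is 22.

22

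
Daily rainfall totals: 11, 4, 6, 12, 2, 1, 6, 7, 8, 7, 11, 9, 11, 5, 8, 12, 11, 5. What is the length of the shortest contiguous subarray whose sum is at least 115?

add 11: running sum 11 < 115
add 4: running sum 15 < 115
add 6: running sum 21 < 115
add 12: running sum 33 < 115
add 2: running sum 35 < 115
add 1: running sum 36 < 115
add 6: running sum 42 < 115
add 7: running sum 49 < 115
add 8: running sum 57 < 115
add 7: running sum 64 < 115
add 11: running sum 75 < 115
add 9: running sum 84 < 115
add 11: running sum 95 < 115
add 5: running sum 100 < 115
add 8: running sum 108 < 115
add 12: shortest ending here [11, 4, 6, 12, 2, 1, 6, 7, 8, 7, 11, 9, 11, 5, 8, 12] sum 120, len 16
add 11: shortest ending here [6, 12, 2, 1, 6, 7, 8, 7, 11, 9, 11, 5, 8, 12, 11] sum 116, len 15
add 5: shortest ending here [12, 2, 1, 6, 7, 8, 7, 11, 9, 11, 5, 8, 12, 11, 5] sum 115, len 15
Shortest qualifying length: 15.

15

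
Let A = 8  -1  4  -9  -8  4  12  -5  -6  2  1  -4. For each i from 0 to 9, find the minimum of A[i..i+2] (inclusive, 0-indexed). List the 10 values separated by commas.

8 -1 4 → min -1
-1 4 -9 → min -9
4 -9 -8 → min -9
-9 -8 4 → min -9
-8 4 12 → min -8
4 12 -5 → min -5
12 -5 -6 → min -6
-5 -6 2 → min -6
-6 2 1 → min -6
2 1 -4 → min -4

-1, -9, -9, -9, -8, -5, -6, -6, -6, -4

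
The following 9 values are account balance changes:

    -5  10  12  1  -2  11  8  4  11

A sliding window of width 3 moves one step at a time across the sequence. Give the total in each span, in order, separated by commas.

[-5, 10, 12] → sum 17
[10, 12, 1] → sum 23
[12, 1, -2] → sum 11
[1, -2, 11] → sum 10
[-2, 11, 8] → sum 17
[11, 8, 4] → sum 23
[8, 4, 11] → sum 23

17, 23, 11, 10, 17, 23, 23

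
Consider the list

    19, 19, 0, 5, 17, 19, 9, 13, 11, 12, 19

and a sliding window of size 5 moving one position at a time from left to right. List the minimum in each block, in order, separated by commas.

0, 0, 0, 5, 9, 9, 9

Sliding a size-5 window across the 11 values:
(19, 19, 0, 5, 17) → min 0
(19, 0, 5, 17, 19) → min 0
(0, 5, 17, 19, 9) → min 0
(5, 17, 19, 9, 13) → min 5
(17, 19, 9, 13, 11) → min 9
(19, 9, 13, 11, 12) → min 9
(9, 13, 11, 12, 19) → min 9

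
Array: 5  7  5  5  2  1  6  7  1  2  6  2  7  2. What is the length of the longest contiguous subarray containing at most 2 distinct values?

[5] 1 distinct, len 1
[5, 7] 2 distinct, len 2
[5, 7, 5] 2 distinct, len 3
[5, 7, 5, 5] 2 distinct, len 4
[5, 5, 2] 2 distinct, len 3
[2, 1] 2 distinct, len 2
[1, 6] 2 distinct, len 2
[6, 7] 2 distinct, len 2
[7, 1] 2 distinct, len 2
[1, 2] 2 distinct, len 2
[2, 6] 2 distinct, len 2
[2, 6, 2] 2 distinct, len 3
[2, 7] 2 distinct, len 2
[2, 7, 2] 2 distinct, len 3
Longest length with ≤2 distinct: 4.

4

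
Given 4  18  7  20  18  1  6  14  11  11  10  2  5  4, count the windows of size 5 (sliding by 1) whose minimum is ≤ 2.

8

4 18 7 20 18 → min 4
18 7 20 18 1 → min 1  ≤ 2 ✓
7 20 18 1 6 → min 1  ≤ 2 ✓
20 18 1 6 14 → min 1  ≤ 2 ✓
18 1 6 14 11 → min 1  ≤ 2 ✓
1 6 14 11 11 → min 1  ≤ 2 ✓
6 14 11 11 10 → min 6
14 11 11 10 2 → min 2  ≤ 2 ✓
11 11 10 2 5 → min 2  ≤ 2 ✓
11 10 2 5 4 → min 2  ≤ 2 ✓
8 windows satisfy the condition.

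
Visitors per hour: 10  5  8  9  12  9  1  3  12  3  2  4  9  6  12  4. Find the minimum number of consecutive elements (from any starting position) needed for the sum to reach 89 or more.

Extend right; whenever the sum reaches 89, record the length and shrink from the left:
add 10: running sum 10 < 89
add 5: running sum 15 < 89
add 8: running sum 23 < 89
add 9: running sum 32 < 89
add 12: running sum 44 < 89
add 9: running sum 53 < 89
add 1: running sum 54 < 89
add 3: running sum 57 < 89
add 12: running sum 69 < 89
add 3: running sum 72 < 89
add 2: running sum 74 < 89
add 4: running sum 78 < 89
add 9: running sum 87 < 89
add 6: shortest ending here [10, 5, 8, 9, 12, 9, 1, 3, 12, 3, 2, 4, 9, 6] sum 93, len 14
add 12: shortest ending here [8, 9, 12, 9, 1, 3, 12, 3, 2, 4, 9, 6, 12] sum 90, len 13
add 4: shortest ending here [8, 9, 12, 9, 1, 3, 12, 3, 2, 4, 9, 6, 12, 4] sum 94, len 14
Shortest qualifying length: 13.

13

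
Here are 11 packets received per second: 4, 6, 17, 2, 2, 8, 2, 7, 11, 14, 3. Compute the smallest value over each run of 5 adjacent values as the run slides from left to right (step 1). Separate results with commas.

2, 2, 2, 2, 2, 2, 2

4 6 17 2 2 → min 2
6 17 2 2 8 → min 2
17 2 2 8 2 → min 2
2 2 8 2 7 → min 2
2 8 2 7 11 → min 2
8 2 7 11 14 → min 2
2 7 11 14 3 → min 2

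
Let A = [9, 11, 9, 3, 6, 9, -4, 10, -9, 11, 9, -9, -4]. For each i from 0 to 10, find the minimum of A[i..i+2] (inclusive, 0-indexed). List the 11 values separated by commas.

[9, 11, 9] → min 9
[11, 9, 3] → min 3
[9, 3, 6] → min 3
[3, 6, 9] → min 3
[6, 9, -4] → min -4
[9, -4, 10] → min -4
[-4, 10, -9] → min -9
[10, -9, 11] → min -9
[-9, 11, 9] → min -9
[11, 9, -9] → min -9
[9, -9, -4] → min -9

9, 3, 3, 3, -4, -4, -9, -9, -9, -9, -9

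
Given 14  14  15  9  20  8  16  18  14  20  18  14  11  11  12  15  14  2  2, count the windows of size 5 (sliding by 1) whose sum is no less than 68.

9

(14, 14, 15, 9, 20) → sum 72  ≥ 68 ✓
(14, 15, 9, 20, 8) → sum 66
(15, 9, 20, 8, 16) → sum 68  ≥ 68 ✓
(9, 20, 8, 16, 18) → sum 71  ≥ 68 ✓
(20, 8, 16, 18, 14) → sum 76  ≥ 68 ✓
(8, 16, 18, 14, 20) → sum 76  ≥ 68 ✓
(16, 18, 14, 20, 18) → sum 86  ≥ 68 ✓
(18, 14, 20, 18, 14) → sum 84  ≥ 68 ✓
(14, 20, 18, 14, 11) → sum 77  ≥ 68 ✓
(20, 18, 14, 11, 11) → sum 74  ≥ 68 ✓
(18, 14, 11, 11, 12) → sum 66
(14, 11, 11, 12, 15) → sum 63
(11, 11, 12, 15, 14) → sum 63
(11, 12, 15, 14, 2) → sum 54
(12, 15, 14, 2, 2) → sum 45
9 windows satisfy the condition.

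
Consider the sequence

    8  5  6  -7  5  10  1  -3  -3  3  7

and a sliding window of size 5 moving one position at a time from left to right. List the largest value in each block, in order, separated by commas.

8, 10, 10, 10, 10, 10, 7

[8, 5, 6, -7, 5] → max 8
[5, 6, -7, 5, 10] → max 10
[6, -7, 5, 10, 1] → max 10
[-7, 5, 10, 1, -3] → max 10
[5, 10, 1, -3, -3] → max 10
[10, 1, -3, -3, 3] → max 10
[1, -3, -3, 3, 7] → max 7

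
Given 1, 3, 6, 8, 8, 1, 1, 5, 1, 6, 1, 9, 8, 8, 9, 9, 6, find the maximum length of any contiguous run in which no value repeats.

4

[1] len 1
[1, 3] len 2
[1, 3, 6] len 3
[1, 3, 6, 8] len 4
[8] len 1
[8, 1] len 2
[1] len 1
[1, 5] len 2
[5, 1] len 2
[5, 1, 6] len 3
[6, 1] len 2
[6, 1, 9] len 3
[6, 1, 9, 8] len 4
[8] len 1
[8, 9] len 2
[9] len 1
[9, 6] len 2
Longest all-distinct length: 4.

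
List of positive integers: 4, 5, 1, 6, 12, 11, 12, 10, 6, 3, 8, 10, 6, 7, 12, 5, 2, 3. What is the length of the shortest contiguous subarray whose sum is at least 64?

add 4: running sum 4 < 64
add 5: running sum 9 < 64
add 1: running sum 10 < 64
add 6: running sum 16 < 64
add 12: running sum 28 < 64
add 11: running sum 39 < 64
add 12: running sum 51 < 64
add 10: running sum 61 < 64
add 6: shortest ending here [4, 5, 1, 6, 12, 11, 12, 10, 6] sum 67, len 9
add 3: shortest ending here [5, 1, 6, 12, 11, 12, 10, 6, 3] sum 66, len 9
add 8: shortest ending here [6, 12, 11, 12, 10, 6, 3, 8] sum 68, len 8
add 10: shortest ending here [12, 11, 12, 10, 6, 3, 8, 10] sum 72, len 8
add 6: shortest ending here [11, 12, 10, 6, 3, 8, 10, 6] sum 66, len 8
add 7: shortest ending here [11, 12, 10, 6, 3, 8, 10, 6, 7] sum 73, len 9
add 12: shortest ending here [12, 10, 6, 3, 8, 10, 6, 7, 12] sum 74, len 9
add 5: shortest ending here [10, 6, 3, 8, 10, 6, 7, 12, 5] sum 67, len 9
add 2: shortest ending here [10, 6, 3, 8, 10, 6, 7, 12, 5, 2] sum 69, len 10
add 3: shortest ending here [10, 6, 3, 8, 10, 6, 7, 12, 5, 2, 3] sum 72, len 11
Shortest qualifying length: 8.

8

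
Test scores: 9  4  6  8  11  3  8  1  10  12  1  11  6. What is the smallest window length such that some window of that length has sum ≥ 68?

10

add 9: running sum 9 < 68
add 4: running sum 13 < 68
add 6: running sum 19 < 68
add 8: running sum 27 < 68
add 11: running sum 38 < 68
add 3: running sum 41 < 68
add 8: running sum 49 < 68
add 1: running sum 50 < 68
add 10: running sum 60 < 68
end 9: [9, 4, 6, 8, 11, 3, 8, 1, 10, 12] sum 72, len 10
end 10: [9, 4, 6, 8, 11, 3, 8, 1, 10, 12, 1] sum 73, len 11
end 11: [6, 8, 11, 3, 8, 1, 10, 12, 1, 11] sum 71, len 10
end 12: [8, 11, 3, 8, 1, 10, 12, 1, 11, 6] sum 71, len 10
Shortest qualifying length: 10.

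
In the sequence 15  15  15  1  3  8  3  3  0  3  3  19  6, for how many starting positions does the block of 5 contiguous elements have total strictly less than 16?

1

(15, 15, 15, 1, 3) → sum 49
(15, 15, 1, 3, 8) → sum 42
(15, 1, 3, 8, 3) → sum 30
(1, 3, 8, 3, 3) → sum 18
(3, 8, 3, 3, 0) → sum 17
(8, 3, 3, 0, 3) → sum 17
(3, 3, 0, 3, 3) → sum 12  < 16 ✓
(3, 0, 3, 3, 19) → sum 28
(0, 3, 3, 19, 6) → sum 31
1 window satisfy the condition.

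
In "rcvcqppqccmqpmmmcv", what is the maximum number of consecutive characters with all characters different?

4

add r: [r] len 1
add c: [r, c] len 2
add v: [r, c, v] len 3
add c (repeat c, move left end past it): [v, c] len 2
add q: [v, c, q] len 3
add p: [v, c, q, p] len 4
add p (repeat p, move left end past it): [p] len 1
add q: [p, q] len 2
add c: [p, q, c] len 3
add c (repeat c, move left end past it): [c] len 1
add m: [c, m] len 2
add q: [c, m, q] len 3
add p: [c, m, q, p] len 4
add m (repeat m, move left end past it): [q, p, m] len 3
add m (repeat m, move left end past it): [m] len 1
add m (repeat m, move left end past it): [m] len 1
add c: [m, c] len 2
add v: [m, c, v] len 3
Longest all-distinct length: 4.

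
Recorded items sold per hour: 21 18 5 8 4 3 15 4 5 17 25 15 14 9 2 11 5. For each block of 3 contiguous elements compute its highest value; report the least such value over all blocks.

8

Each size-3 window and its max:
[21, 18, 5] → max 21
[18, 5, 8] → max 18
[5, 8, 4] → max 8
[8, 4, 3] → max 8
[4, 3, 15] → max 15
[3, 15, 4] → max 15
[15, 4, 5] → max 15
[4, 5, 17] → max 17
[5, 17, 25] → max 25
[17, 25, 15] → max 25
[25, 15, 14] → max 25
[15, 14, 9] → max 15
[14, 9, 2] → max 14
[9, 2, 11] → max 11
[2, 11, 5] → max 11
Least of these is 8.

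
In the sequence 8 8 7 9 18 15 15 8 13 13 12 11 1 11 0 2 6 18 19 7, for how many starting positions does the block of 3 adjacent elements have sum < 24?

5

[8, 8, 7] → sum 23  < 24 ✓
[8, 7, 9] → sum 24
[7, 9, 18] → sum 34
[9, 18, 15] → sum 42
[18, 15, 15] → sum 48
[15, 15, 8] → sum 38
[15, 8, 13] → sum 36
[8, 13, 13] → sum 34
[13, 13, 12] → sum 38
[13, 12, 11] → sum 36
[12, 11, 1] → sum 24
[11, 1, 11] → sum 23  < 24 ✓
[1, 11, 0] → sum 12  < 24 ✓
[11, 0, 2] → sum 13  < 24 ✓
[0, 2, 6] → sum 8  < 24 ✓
[2, 6, 18] → sum 26
[6, 18, 19] → sum 43
[18, 19, 7] → sum 44
5 windows satisfy the condition.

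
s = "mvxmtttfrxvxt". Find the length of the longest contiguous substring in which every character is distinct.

5

[m] len 1
[m, v] len 2
[m, v, x] len 3
[v, x, m] len 3
[v, x, m, t] len 4
[t] len 1
[t] len 1
[t, f] len 2
[t, f, r] len 3
[t, f, r, x] len 4
[t, f, r, x, v] len 5
[v, x] len 2
[v, x, t] len 3
Longest all-distinct length: 5.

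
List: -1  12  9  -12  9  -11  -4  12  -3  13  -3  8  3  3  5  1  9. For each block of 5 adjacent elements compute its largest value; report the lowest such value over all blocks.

Each size-5 window and its max:
(-1, 12, 9, -12, 9) → max 12
(12, 9, -12, 9, -11) → max 12
(9, -12, 9, -11, -4) → max 9
(-12, 9, -11, -4, 12) → max 12
(9, -11, -4, 12, -3) → max 12
(-11, -4, 12, -3, 13) → max 13
(-4, 12, -3, 13, -3) → max 13
(12, -3, 13, -3, 8) → max 13
(-3, 13, -3, 8, 3) → max 13
(13, -3, 8, 3, 3) → max 13
(-3, 8, 3, 3, 5) → max 8
(8, 3, 3, 5, 1) → max 8
(3, 3, 5, 1, 9) → max 9
Lowest of these is 8.

8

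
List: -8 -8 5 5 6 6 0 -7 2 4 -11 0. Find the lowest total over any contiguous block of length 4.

[-8, -8, 5, 5] → sum -6
[-8, 5, 5, 6] → sum 8
[5, 5, 6, 6] → sum 22
[5, 6, 6, 0] → sum 17
[6, 6, 0, -7] → sum 5
[6, 0, -7, 2] → sum 1
[0, -7, 2, 4] → sum -1
[-7, 2, 4, -11] → sum -12
[2, 4, -11, 0] → sum -5
Lowest of these is -12.

-12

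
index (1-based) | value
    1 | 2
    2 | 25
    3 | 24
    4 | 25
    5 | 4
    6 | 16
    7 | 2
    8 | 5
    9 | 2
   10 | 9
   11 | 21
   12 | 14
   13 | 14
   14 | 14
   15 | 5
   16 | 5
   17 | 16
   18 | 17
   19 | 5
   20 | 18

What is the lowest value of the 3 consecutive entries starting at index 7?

2

Elements at indices 7..9: 2, 5, 2
min(2, 5, 2) = 2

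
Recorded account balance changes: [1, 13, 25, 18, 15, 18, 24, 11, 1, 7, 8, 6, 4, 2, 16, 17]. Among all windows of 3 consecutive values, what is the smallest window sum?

12

(1, 13, 25) → sum 39
(13, 25, 18) → sum 56
(25, 18, 15) → sum 58
(18, 15, 18) → sum 51
(15, 18, 24) → sum 57
(18, 24, 11) → sum 53
(24, 11, 1) → sum 36
(11, 1, 7) → sum 19
(1, 7, 8) → sum 16
(7, 8, 6) → sum 21
(8, 6, 4) → sum 18
(6, 4, 2) → sum 12
(4, 2, 16) → sum 22
(2, 16, 17) → sum 35
Smallest of these is 12.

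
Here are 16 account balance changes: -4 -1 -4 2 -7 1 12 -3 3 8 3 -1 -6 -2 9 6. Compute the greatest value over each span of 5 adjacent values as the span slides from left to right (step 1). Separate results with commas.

(-4, -1, -4, 2, -7) → max 2
(-1, -4, 2, -7, 1) → max 2
(-4, 2, -7, 1, 12) → max 12
(2, -7, 1, 12, -3) → max 12
(-7, 1, 12, -3, 3) → max 12
(1, 12, -3, 3, 8) → max 12
(12, -3, 3, 8, 3) → max 12
(-3, 3, 8, 3, -1) → max 8
(3, 8, 3, -1, -6) → max 8
(8, 3, -1, -6, -2) → max 8
(3, -1, -6, -2, 9) → max 9
(-1, -6, -2, 9, 6) → max 9

2, 2, 12, 12, 12, 12, 12, 8, 8, 8, 9, 9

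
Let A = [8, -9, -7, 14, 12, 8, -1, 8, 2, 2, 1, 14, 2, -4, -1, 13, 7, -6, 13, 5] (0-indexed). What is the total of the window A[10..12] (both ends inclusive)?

17

Elements at indices 10..12: 1, 14, 2
sum(1, 14, 2) = 17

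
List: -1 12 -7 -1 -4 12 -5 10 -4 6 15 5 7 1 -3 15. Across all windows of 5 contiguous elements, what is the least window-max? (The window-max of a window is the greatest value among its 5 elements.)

12

[-1, 12, -7, -1, -4] → max 12
[12, -7, -1, -4, 12] → max 12
[-7, -1, -4, 12, -5] → max 12
[-1, -4, 12, -5, 10] → max 12
[-4, 12, -5, 10, -4] → max 12
[12, -5, 10, -4, 6] → max 12
[-5, 10, -4, 6, 15] → max 15
[10, -4, 6, 15, 5] → max 15
[-4, 6, 15, 5, 7] → max 15
[6, 15, 5, 7, 1] → max 15
[15, 5, 7, 1, -3] → max 15
[5, 7, 1, -3, 15] → max 15
Least of these is 12.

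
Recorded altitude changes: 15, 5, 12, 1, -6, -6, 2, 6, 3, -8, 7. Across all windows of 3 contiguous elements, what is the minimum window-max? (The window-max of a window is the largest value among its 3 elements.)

1

15 5 12 → max 15
5 12 1 → max 12
12 1 -6 → max 12
1 -6 -6 → max 1
-6 -6 2 → max 2
-6 2 6 → max 6
2 6 3 → max 6
6 3 -8 → max 6
3 -8 7 → max 7
Minimum of these is 1.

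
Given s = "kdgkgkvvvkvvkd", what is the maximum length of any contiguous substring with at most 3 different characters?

[k] 1 distinct, len 1
[k, d] 2 distinct, len 2
[k, d, g] 3 distinct, len 3
[k, d, g, k] 3 distinct, len 4
[k, d, g, k, g] 3 distinct, len 5
[k, d, g, k, g, k] 3 distinct, len 6
[g, k, g, k, v] 3 distinct, len 5
[g, k, g, k, v, v] 3 distinct, len 6
[g, k, g, k, v, v, v] 3 distinct, len 7
[g, k, g, k, v, v, v, k] 3 distinct, len 8
[g, k, g, k, v, v, v, k, v] 3 distinct, len 9
[g, k, g, k, v, v, v, k, v, v] 3 distinct, len 10
[g, k, g, k, v, v, v, k, v, v, k] 3 distinct, len 11
[k, v, v, v, k, v, v, k, d] 3 distinct, len 9
Longest length with ≤3 distinct: 11.

11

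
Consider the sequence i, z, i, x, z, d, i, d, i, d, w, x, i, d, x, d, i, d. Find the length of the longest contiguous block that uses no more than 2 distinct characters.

Extend right; when distinct count exceeds 2, shrink from the left:
add i: window [i] (1 distinct), len 1
add z: window [i, z] (2 distinct), len 2
add i: window [i, z, i] (2 distinct), len 3
add x: window [i, x] (2 distinct), len 2
add z: window [x, z] (2 distinct), len 2
add d: window [z, d] (2 distinct), len 2
add i: window [d, i] (2 distinct), len 2
add d: window [d, i, d] (2 distinct), len 3
add i: window [d, i, d, i] (2 distinct), len 4
add d: window [d, i, d, i, d] (2 distinct), len 5
add w: window [d, w] (2 distinct), len 2
add x: window [w, x] (2 distinct), len 2
add i: window [x, i] (2 distinct), len 2
add d: window [i, d] (2 distinct), len 2
add x: window [d, x] (2 distinct), len 2
add d: window [d, x, d] (2 distinct), len 3
add i: window [d, i] (2 distinct), len 2
add d: window [d, i, d] (2 distinct), len 3
Longest length with ≤2 distinct: 5.

5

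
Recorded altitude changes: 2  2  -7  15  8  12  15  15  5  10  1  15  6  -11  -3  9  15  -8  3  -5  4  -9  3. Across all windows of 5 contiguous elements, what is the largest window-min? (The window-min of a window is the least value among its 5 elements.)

Window mins for each of the 19 positions:
(2, 2, -7, 15, 8) → min -7
(2, -7, 15, 8, 12) → min -7
(-7, 15, 8, 12, 15) → min -7
(15, 8, 12, 15, 15) → min 8
(8, 12, 15, 15, 5) → min 5
(12, 15, 15, 5, 10) → min 5
(15, 15, 5, 10, 1) → min 1
(15, 5, 10, 1, 15) → min 1
(5, 10, 1, 15, 6) → min 1
(10, 1, 15, 6, -11) → min -11
(1, 15, 6, -11, -3) → min -11
(15, 6, -11, -3, 9) → min -11
(6, -11, -3, 9, 15) → min -11
(-11, -3, 9, 15, -8) → min -11
(-3, 9, 15, -8, 3) → min -8
(9, 15, -8, 3, -5) → min -8
(15, -8, 3, -5, 4) → min -8
(-8, 3, -5, 4, -9) → min -9
(3, -5, 4, -9, 3) → min -9
Largest of these is 8.

8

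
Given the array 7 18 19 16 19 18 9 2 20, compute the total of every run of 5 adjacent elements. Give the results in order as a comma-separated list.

79, 90, 81, 64, 68

Sliding a size-5 window across the 9 values:
(7, 18, 19, 16, 19) → sum 79
(18, 19, 16, 19, 18) → sum 90
(19, 16, 19, 18, 9) → sum 81
(16, 19, 18, 9, 2) → sum 64
(19, 18, 9, 2, 20) → sum 68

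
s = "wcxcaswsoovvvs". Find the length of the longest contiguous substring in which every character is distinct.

[w] len 1
[w, c] len 2
[w, c, x] len 3
[x, c] len 2
[x, c, a] len 3
[x, c, a, s] len 4
[x, c, a, s, w] len 5
[w, s] len 2
[w, s, o] len 3
[o] len 1
[o, v] len 2
[v] len 1
[v] len 1
[v, s] len 2
Longest all-distinct length: 5.

5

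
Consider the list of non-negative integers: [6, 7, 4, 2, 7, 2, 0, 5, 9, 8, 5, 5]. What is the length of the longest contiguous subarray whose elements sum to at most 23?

6

Extend to the right; shrink from the left whenever the sum exceeds 23:
[6] sum 6 len 1
[6, 7] sum 13 len 2
[6, 7, 4] sum 17 len 3
[6, 7, 4, 2] sum 19 len 4
[7, 4, 2, 7] sum 20 len 4
[7, 4, 2, 7, 2] sum 22 len 5
[7, 4, 2, 7, 2, 0] sum 22 len 6
[4, 2, 7, 2, 0, 5] sum 20 len 6
[7, 2, 0, 5, 9] sum 23 len 5
[0, 5, 9, 8] sum 22 len 4
[9, 8, 5] sum 22 len 3
[8, 5, 5] sum 18 len 3
Longest length seen: 6.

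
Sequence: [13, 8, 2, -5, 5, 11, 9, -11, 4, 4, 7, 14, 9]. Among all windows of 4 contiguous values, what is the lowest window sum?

4

Each size-4 window and its sum:
13 8 2 -5 → sum 18
8 2 -5 5 → sum 10
2 -5 5 11 → sum 13
-5 5 11 9 → sum 20
5 11 9 -11 → sum 14
11 9 -11 4 → sum 13
9 -11 4 4 → sum 6
-11 4 4 7 → sum 4
4 4 7 14 → sum 29
4 7 14 9 → sum 34
Lowest of these is 4.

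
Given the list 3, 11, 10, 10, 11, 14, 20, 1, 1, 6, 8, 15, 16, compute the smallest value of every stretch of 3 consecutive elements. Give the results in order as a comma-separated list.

3, 10, 10, 10, 11, 1, 1, 1, 1, 6, 8

Sliding a size-3 window across the 13 values:
[3, 11, 10] → min 3
[11, 10, 10] → min 10
[10, 10, 11] → min 10
[10, 11, 14] → min 10
[11, 14, 20] → min 11
[14, 20, 1] → min 1
[20, 1, 1] → min 1
[1, 1, 6] → min 1
[1, 6, 8] → min 1
[6, 8, 15] → min 6
[8, 15, 16] → min 8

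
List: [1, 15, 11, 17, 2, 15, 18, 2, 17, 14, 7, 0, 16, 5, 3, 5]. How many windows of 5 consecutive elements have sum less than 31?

1

[1, 15, 11, 17, 2] → sum 46
[15, 11, 17, 2, 15] → sum 60
[11, 17, 2, 15, 18] → sum 63
[17, 2, 15, 18, 2] → sum 54
[2, 15, 18, 2, 17] → sum 54
[15, 18, 2, 17, 14] → sum 66
[18, 2, 17, 14, 7] → sum 58
[2, 17, 14, 7, 0] → sum 40
[17, 14, 7, 0, 16] → sum 54
[14, 7, 0, 16, 5] → sum 42
[7, 0, 16, 5, 3] → sum 31
[0, 16, 5, 3, 5] → sum 29  < 31 ✓
1 window satisfy the condition.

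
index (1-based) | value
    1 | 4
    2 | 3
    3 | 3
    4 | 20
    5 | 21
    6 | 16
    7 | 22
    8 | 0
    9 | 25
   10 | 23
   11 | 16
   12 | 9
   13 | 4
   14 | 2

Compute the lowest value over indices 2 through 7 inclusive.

Elements at indices 2..7: 3, 3, 20, 21, 16, 22
min(3, 3, 20, 21, 16, 22) = 3

3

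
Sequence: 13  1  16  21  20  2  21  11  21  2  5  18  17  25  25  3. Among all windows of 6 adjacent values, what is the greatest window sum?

[13, 1, 16, 21, 20, 2] → sum 73
[1, 16, 21, 20, 2, 21] → sum 81
[16, 21, 20, 2, 21, 11] → sum 91
[21, 20, 2, 21, 11, 21] → sum 96
[20, 2, 21, 11, 21, 2] → sum 77
[2, 21, 11, 21, 2, 5] → sum 62
[21, 11, 21, 2, 5, 18] → sum 78
[11, 21, 2, 5, 18, 17] → sum 74
[21, 2, 5, 18, 17, 25] → sum 88
[2, 5, 18, 17, 25, 25] → sum 92
[5, 18, 17, 25, 25, 3] → sum 93
Greatest of these is 96.

96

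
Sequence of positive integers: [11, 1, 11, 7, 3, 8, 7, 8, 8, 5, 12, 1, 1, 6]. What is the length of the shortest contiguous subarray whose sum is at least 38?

add 11: running sum 11 < 38
add 1: running sum 12 < 38
add 11: running sum 23 < 38
add 7: running sum 30 < 38
add 3: running sum 33 < 38
end 5: [11, 1, 11, 7, 3, 8] sum 41, len 6
end 6: [11, 1, 11, 7, 3, 8, 7] sum 48, len 7
end 7: [11, 7, 3, 8, 7, 8] sum 44, len 6
end 8: [7, 3, 8, 7, 8, 8] sum 41, len 6
end 9: [3, 8, 7, 8, 8, 5] sum 39, len 6
end 10: [7, 8, 8, 5, 12] sum 40, len 5
end 11: [7, 8, 8, 5, 12, 1] sum 41, len 6
end 12: [7, 8, 8, 5, 12, 1, 1] sum 42, len 7
end 13: [8, 8, 5, 12, 1, 1, 6] sum 41, len 7
Shortest qualifying length: 5.

5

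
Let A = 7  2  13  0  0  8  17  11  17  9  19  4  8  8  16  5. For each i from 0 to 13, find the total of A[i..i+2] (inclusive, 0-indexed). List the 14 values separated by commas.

7 2 13 → sum 22
2 13 0 → sum 15
13 0 0 → sum 13
0 0 8 → sum 8
0 8 17 → sum 25
8 17 11 → sum 36
17 11 17 → sum 45
11 17 9 → sum 37
17 9 19 → sum 45
9 19 4 → sum 32
19 4 8 → sum 31
4 8 8 → sum 20
8 8 16 → sum 32
8 16 5 → sum 29

22, 15, 13, 8, 25, 36, 45, 37, 45, 32, 31, 20, 32, 29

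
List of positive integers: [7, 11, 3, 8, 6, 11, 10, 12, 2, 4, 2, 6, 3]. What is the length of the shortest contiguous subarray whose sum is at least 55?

7

add 7: running sum 7 < 55
add 11: running sum 18 < 55
add 3: running sum 21 < 55
add 8: running sum 29 < 55
add 6: running sum 35 < 55
add 11: running sum 46 < 55
end 6: [7, 11, 3, 8, 6, 11, 10] sum 56, len 7
end 7: [11, 3, 8, 6, 11, 10, 12] sum 61, len 7
end 8: [11, 3, 8, 6, 11, 10, 12, 2] sum 63, len 8
end 9: [3, 8, 6, 11, 10, 12, 2, 4] sum 56, len 8
end 10: [8, 6, 11, 10, 12, 2, 4, 2] sum 55, len 8
end 11: [8, 6, 11, 10, 12, 2, 4, 2, 6] sum 61, len 9
end 12: [6, 11, 10, 12, 2, 4, 2, 6, 3] sum 56, len 9
Shortest qualifying length: 7.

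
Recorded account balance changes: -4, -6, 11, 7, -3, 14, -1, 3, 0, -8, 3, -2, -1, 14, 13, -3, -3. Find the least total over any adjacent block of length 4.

Each size-4 window and its sum:
(-4, -6, 11, 7) → sum 8
(-6, 11, 7, -3) → sum 9
(11, 7, -3, 14) → sum 29
(7, -3, 14, -1) → sum 17
(-3, 14, -1, 3) → sum 13
(14, -1, 3, 0) → sum 16
(-1, 3, 0, -8) → sum -6
(3, 0, -8, 3) → sum -2
(0, -8, 3, -2) → sum -7
(-8, 3, -2, -1) → sum -8
(3, -2, -1, 14) → sum 14
(-2, -1, 14, 13) → sum 24
(-1, 14, 13, -3) → sum 23
(14, 13, -3, -3) → sum 21
Least of these is -8.

-8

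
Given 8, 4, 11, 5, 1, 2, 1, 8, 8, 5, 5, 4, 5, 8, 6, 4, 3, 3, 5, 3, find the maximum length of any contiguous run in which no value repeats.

[8] len 1
[8, 4] len 2
[8, 4, 11] len 3
[8, 4, 11, 5] len 4
[8, 4, 11, 5, 1] len 5
[8, 4, 11, 5, 1, 2] len 6
[2, 1] len 2
[2, 1, 8] len 3
[8] len 1
[8, 5] len 2
[5] len 1
[5, 4] len 2
[4, 5] len 2
[4, 5, 8] len 3
[4, 5, 8, 6] len 4
[5, 8, 6, 4] len 4
[5, 8, 6, 4, 3] len 5
[3] len 1
[3, 5] len 2
[5, 3] len 2
Longest all-distinct length: 6.

6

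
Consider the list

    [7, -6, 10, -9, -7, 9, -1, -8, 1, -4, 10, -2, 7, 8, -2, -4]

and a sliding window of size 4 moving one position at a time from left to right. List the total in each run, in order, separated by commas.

Sliding a size-4 window across the 16 values:
[7, -6, 10, -9] → sum 2
[-6, 10, -9, -7] → sum -12
[10, -9, -7, 9] → sum 3
[-9, -7, 9, -1] → sum -8
[-7, 9, -1, -8] → sum -7
[9, -1, -8, 1] → sum 1
[-1, -8, 1, -4] → sum -12
[-8, 1, -4, 10] → sum -1
[1, -4, 10, -2] → sum 5
[-4, 10, -2, 7] → sum 11
[10, -2, 7, 8] → sum 23
[-2, 7, 8, -2] → sum 11
[7, 8, -2, -4] → sum 9

2, -12, 3, -8, -7, 1, -12, -1, 5, 11, 23, 11, 9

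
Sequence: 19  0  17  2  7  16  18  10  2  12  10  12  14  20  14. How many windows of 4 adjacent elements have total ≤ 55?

10

[19, 0, 17, 2] → sum 38  ≤ 55 ✓
[0, 17, 2, 7] → sum 26  ≤ 55 ✓
[17, 2, 7, 16] → sum 42  ≤ 55 ✓
[2, 7, 16, 18] → sum 43  ≤ 55 ✓
[7, 16, 18, 10] → sum 51  ≤ 55 ✓
[16, 18, 10, 2] → sum 46  ≤ 55 ✓
[18, 10, 2, 12] → sum 42  ≤ 55 ✓
[10, 2, 12, 10] → sum 34  ≤ 55 ✓
[2, 12, 10, 12] → sum 36  ≤ 55 ✓
[12, 10, 12, 14] → sum 48  ≤ 55 ✓
[10, 12, 14, 20] → sum 56
[12, 14, 20, 14] → sum 60
10 windows satisfy the condition.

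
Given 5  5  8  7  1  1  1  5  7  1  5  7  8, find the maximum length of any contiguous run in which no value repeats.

add 5: [5] len 1
add 5 (repeat 5, move left end past it): [5] len 1
add 8: [5, 8] len 2
add 7: [5, 8, 7] len 3
add 1: [5, 8, 7, 1] len 4
add 1 (repeat 1, move left end past it): [1] len 1
add 1 (repeat 1, move left end past it): [1] len 1
add 5: [1, 5] len 2
add 7: [1, 5, 7] len 3
add 1 (repeat 1, move left end past it): [5, 7, 1] len 3
add 5 (repeat 5, move left end past it): [7, 1, 5] len 3
add 7 (repeat 7, move left end past it): [1, 5, 7] len 3
add 8: [1, 5, 7, 8] len 4
Longest all-distinct length: 4.

4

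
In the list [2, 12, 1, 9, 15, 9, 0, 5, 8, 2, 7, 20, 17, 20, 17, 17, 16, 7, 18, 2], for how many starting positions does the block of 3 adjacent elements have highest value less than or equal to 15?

[2, 12, 1] → max 12  ≤ 15 ✓
[12, 1, 9] → max 12  ≤ 15 ✓
[1, 9, 15] → max 15  ≤ 15 ✓
[9, 15, 9] → max 15  ≤ 15 ✓
[15, 9, 0] → max 15  ≤ 15 ✓
[9, 0, 5] → max 9  ≤ 15 ✓
[0, 5, 8] → max 8  ≤ 15 ✓
[5, 8, 2] → max 8  ≤ 15 ✓
[8, 2, 7] → max 8  ≤ 15 ✓
[2, 7, 20] → max 20
[7, 20, 17] → max 20
[20, 17, 20] → max 20
[17, 20, 17] → max 20
[20, 17, 17] → max 20
[17, 17, 16] → max 17
[17, 16, 7] → max 17
[16, 7, 18] → max 18
[7, 18, 2] → max 18
9 windows satisfy the condition.

9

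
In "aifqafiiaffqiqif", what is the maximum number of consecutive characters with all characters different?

[a] len 1
[a, i] len 2
[a, i, f] len 3
[a, i, f, q] len 4
[i, f, q, a] len 4
[q, a, f] len 3
[q, a, f, i] len 4
[i] len 1
[i, a] len 2
[i, a, f] len 3
[f] len 1
[f, q] len 2
[f, q, i] len 3
[i, q] len 2
[q, i] len 2
[q, i, f] len 3
Longest all-distinct length: 4.

4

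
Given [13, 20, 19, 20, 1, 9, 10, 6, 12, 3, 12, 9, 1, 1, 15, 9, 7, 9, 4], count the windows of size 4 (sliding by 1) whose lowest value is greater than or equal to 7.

13 20 19 20 → min 13  ≥ 7 ✓
20 19 20 1 → min 1
19 20 1 9 → min 1
20 1 9 10 → min 1
1 9 10 6 → min 1
9 10 6 12 → min 6
10 6 12 3 → min 3
6 12 3 12 → min 3
12 3 12 9 → min 3
3 12 9 1 → min 1
12 9 1 1 → min 1
9 1 1 15 → min 1
1 1 15 9 → min 1
1 15 9 7 → min 1
15 9 7 9 → min 7  ≥ 7 ✓
9 7 9 4 → min 4
2 windows satisfy the condition.

2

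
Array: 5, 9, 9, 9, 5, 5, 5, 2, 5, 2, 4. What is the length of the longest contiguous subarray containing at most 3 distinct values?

[5] 1 distinct, len 1
[5, 9] 2 distinct, len 2
[5, 9, 9] 2 distinct, len 3
[5, 9, 9, 9] 2 distinct, len 4
[5, 9, 9, 9, 5] 2 distinct, len 5
[5, 9, 9, 9, 5, 5] 2 distinct, len 6
[5, 9, 9, 9, 5, 5, 5] 2 distinct, len 7
[5, 9, 9, 9, 5, 5, 5, 2] 3 distinct, len 8
[5, 9, 9, 9, 5, 5, 5, 2, 5] 3 distinct, len 9
[5, 9, 9, 9, 5, 5, 5, 2, 5, 2] 3 distinct, len 10
[5, 5, 5, 2, 5, 2, 4] 3 distinct, len 7
Longest length with ≤3 distinct: 10.

10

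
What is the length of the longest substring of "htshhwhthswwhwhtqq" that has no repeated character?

4

add h: [h] len 1
add t: [h, t] len 2
add s: [h, t, s] len 3
add h (repeat h, move left end past it): [t, s, h] len 3
add h (repeat h, move left end past it): [h] len 1
add w: [h, w] len 2
add h (repeat h, move left end past it): [w, h] len 2
add t: [w, h, t] len 3
add h (repeat h, move left end past it): [t, h] len 2
add s: [t, h, s] len 3
add w: [t, h, s, w] len 4
add w (repeat w, move left end past it): [w] len 1
add h: [w, h] len 2
add w (repeat w, move left end past it): [h, w] len 2
add h (repeat h, move left end past it): [w, h] len 2
add t: [w, h, t] len 3
add q: [w, h, t, q] len 4
add q (repeat q, move left end past it): [q] len 1
Longest all-distinct length: 4.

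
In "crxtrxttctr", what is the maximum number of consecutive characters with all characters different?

add c: [c] len 1
add r: [c, r] len 2
add x: [c, r, x] len 3
add t: [c, r, x, t] len 4
add r (repeat r, move left end past it): [x, t, r] len 3
add x (repeat x, move left end past it): [t, r, x] len 3
add t (repeat t, move left end past it): [r, x, t] len 3
add t (repeat t, move left end past it): [t] len 1
add c: [t, c] len 2
add t (repeat t, move left end past it): [c, t] len 2
add r: [c, t, r] len 3
Longest all-distinct length: 4.

4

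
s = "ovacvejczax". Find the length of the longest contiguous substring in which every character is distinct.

[o] len 1
[o, v] len 2
[o, v, a] len 3
[o, v, a, c] len 4
[a, c, v] len 3
[a, c, v, e] len 4
[a, c, v, e, j] len 5
[v, e, j, c] len 4
[v, e, j, c, z] len 5
[v, e, j, c, z, a] len 6
[v, e, j, c, z, a, x] len 7
Longest all-distinct length: 7.

7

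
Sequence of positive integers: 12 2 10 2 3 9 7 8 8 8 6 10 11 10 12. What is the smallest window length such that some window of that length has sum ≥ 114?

15

Extend right; whenever the sum reaches 114, record the length and shrink from the left:
add 12: running sum 12 < 114
add 2: running sum 14 < 114
add 10: running sum 24 < 114
add 2: running sum 26 < 114
add 3: running sum 29 < 114
add 9: running sum 38 < 114
add 7: running sum 45 < 114
add 8: running sum 53 < 114
add 8: running sum 61 < 114
add 8: running sum 69 < 114
add 6: running sum 75 < 114
add 10: running sum 85 < 114
add 11: running sum 96 < 114
add 10: running sum 106 < 114
add 12: shortest ending here [12, 2, 10, 2, 3, 9, 7, 8, 8, 8, 6, 10, 11, 10, 12] sum 118, len 15
Shortest qualifying length: 15.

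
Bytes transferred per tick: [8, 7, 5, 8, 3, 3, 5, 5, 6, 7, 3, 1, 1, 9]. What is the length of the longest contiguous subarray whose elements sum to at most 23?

6

→ 8: sum 8, len 1
→ 7: sum 15, len 2
→ 5: sum 20, len 3
→ 8 (dropped 8): sum 20, len 3
→ 3: sum 23, len 4
→ 3 (dropped 7): sum 19, len 4
→ 5 (dropped 5): sum 19, len 4
→ 5 (dropped 8): sum 16, len 4
→ 6: sum 22, len 5
→ 7 (dropped 3, 3): sum 23, len 4
→ 3 (dropped 5): sum 21, len 4
→ 1: sum 22, len 5
→ 1: sum 23, len 6
→ 9 (dropped 5, 6): sum 21, len 5
Longest length seen: 6.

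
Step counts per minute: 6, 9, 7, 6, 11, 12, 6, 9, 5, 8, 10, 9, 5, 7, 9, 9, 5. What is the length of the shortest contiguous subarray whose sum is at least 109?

add 6: running sum 6 < 109
add 9: running sum 15 < 109
add 7: running sum 22 < 109
add 6: running sum 28 < 109
add 11: running sum 39 < 109
add 12: running sum 51 < 109
add 6: running sum 57 < 109
add 9: running sum 66 < 109
add 5: running sum 71 < 109
add 8: running sum 79 < 109
add 10: running sum 89 < 109
add 9: running sum 98 < 109
add 5: running sum 103 < 109
end 13: [6, 9, 7, 6, 11, 12, 6, 9, 5, 8, 10, 9, 5, 7] sum 110, len 14
end 14: [9, 7, 6, 11, 12, 6, 9, 5, 8, 10, 9, 5, 7, 9] sum 113, len 14
end 15: [7, 6, 11, 12, 6, 9, 5, 8, 10, 9, 5, 7, 9, 9] sum 113, len 14
end 16: [6, 11, 12, 6, 9, 5, 8, 10, 9, 5, 7, 9, 9, 5] sum 111, len 14
Shortest qualifying length: 14.

14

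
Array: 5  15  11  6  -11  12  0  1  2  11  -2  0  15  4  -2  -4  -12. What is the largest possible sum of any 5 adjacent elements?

(5, 15, 11, 6, -11) → sum 26
(15, 11, 6, -11, 12) → sum 33
(11, 6, -11, 12, 0) → sum 18
(6, -11, 12, 0, 1) → sum 8
(-11, 12, 0, 1, 2) → sum 4
(12, 0, 1, 2, 11) → sum 26
(0, 1, 2, 11, -2) → sum 12
(1, 2, 11, -2, 0) → sum 12
(2, 11, -2, 0, 15) → sum 26
(11, -2, 0, 15, 4) → sum 28
(-2, 0, 15, 4, -2) → sum 15
(0, 15, 4, -2, -4) → sum 13
(15, 4, -2, -4, -12) → sum 1
Largest of these is 33.

33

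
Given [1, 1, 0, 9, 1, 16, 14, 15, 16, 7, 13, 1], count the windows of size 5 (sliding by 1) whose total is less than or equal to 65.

7

[1, 1, 0, 9, 1] → sum 12  ≤ 65 ✓
[1, 0, 9, 1, 16] → sum 27  ≤ 65 ✓
[0, 9, 1, 16, 14] → sum 40  ≤ 65 ✓
[9, 1, 16, 14, 15] → sum 55  ≤ 65 ✓
[1, 16, 14, 15, 16] → sum 62  ≤ 65 ✓
[16, 14, 15, 16, 7] → sum 68
[14, 15, 16, 7, 13] → sum 65  ≤ 65 ✓
[15, 16, 7, 13, 1] → sum 52  ≤ 65 ✓
7 windows satisfy the condition.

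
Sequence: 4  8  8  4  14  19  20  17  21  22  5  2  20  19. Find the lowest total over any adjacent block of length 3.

[4, 8, 8] → sum 20
[8, 8, 4] → sum 20
[8, 4, 14] → sum 26
[4, 14, 19] → sum 37
[14, 19, 20] → sum 53
[19, 20, 17] → sum 56
[20, 17, 21] → sum 58
[17, 21, 22] → sum 60
[21, 22, 5] → sum 48
[22, 5, 2] → sum 29
[5, 2, 20] → sum 27
[2, 20, 19] → sum 41
Lowest of these is 20.

20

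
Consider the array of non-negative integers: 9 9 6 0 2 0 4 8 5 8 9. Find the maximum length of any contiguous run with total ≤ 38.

Extend to the right; shrink from the left whenever the sum exceeds 38:
→ 9: sum 9, len 1
→ 9: sum 18, len 2
→ 6: sum 24, len 3
→ 0: sum 24, len 4
→ 2: sum 26, len 5
→ 0: sum 26, len 6
→ 4: sum 30, len 7
→ 8: sum 38, len 8
→ 5 (dropped 9): sum 34, len 8
→ 8 (dropped 9): sum 33, len 8
→ 9 (dropped 6): sum 36, len 8
Longest length seen: 8.

8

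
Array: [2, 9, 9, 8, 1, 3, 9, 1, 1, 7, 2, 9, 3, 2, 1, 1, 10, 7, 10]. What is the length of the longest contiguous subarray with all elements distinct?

5

add 2: [2] len 1
add 9: [2, 9] len 2
add 9 (repeat 9, move left end past it): [9] len 1
add 8: [9, 8] len 2
add 1: [9, 8, 1] len 3
add 3: [9, 8, 1, 3] len 4
add 9 (repeat 9, move left end past it): [8, 1, 3, 9] len 4
add 1 (repeat 1, move left end past it): [3, 9, 1] len 3
add 1 (repeat 1, move left end past it): [1] len 1
add 7: [1, 7] len 2
add 2: [1, 7, 2] len 3
add 9: [1, 7, 2, 9] len 4
add 3: [1, 7, 2, 9, 3] len 5
add 2 (repeat 2, move left end past it): [9, 3, 2] len 3
add 1: [9, 3, 2, 1] len 4
add 1 (repeat 1, move left end past it): [1] len 1
add 10: [1, 10] len 2
add 7: [1, 10, 7] len 3
add 10 (repeat 10, move left end past it): [7, 10] len 2
Longest all-distinct length: 5.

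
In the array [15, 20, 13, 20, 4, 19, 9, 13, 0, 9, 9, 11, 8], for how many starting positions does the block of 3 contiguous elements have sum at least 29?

[15, 20, 13] → sum 48  ≥ 29 ✓
[20, 13, 20] → sum 53  ≥ 29 ✓
[13, 20, 4] → sum 37  ≥ 29 ✓
[20, 4, 19] → sum 43  ≥ 29 ✓
[4, 19, 9] → sum 32  ≥ 29 ✓
[19, 9, 13] → sum 41  ≥ 29 ✓
[9, 13, 0] → sum 22
[13, 0, 9] → sum 22
[0, 9, 9] → sum 18
[9, 9, 11] → sum 29  ≥ 29 ✓
[9, 11, 8] → sum 28
7 windows satisfy the condition.

7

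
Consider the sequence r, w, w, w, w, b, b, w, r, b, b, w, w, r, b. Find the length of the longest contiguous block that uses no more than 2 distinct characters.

add r: window [r] (1 distinct), len 1
add w: window [r, w] (2 distinct), len 2
add w: window [r, w, w] (2 distinct), len 3
add w: window [r, w, w, w] (2 distinct), len 4
add w: window [r, w, w, w, w] (2 distinct), len 5
add b: window [w, w, w, w, b] (2 distinct), len 5
add b: window [w, w, w, w, b, b] (2 distinct), len 6
add w: window [w, w, w, w, b, b, w] (2 distinct), len 7
add r: window [w, r] (2 distinct), len 2
add b: window [r, b] (2 distinct), len 2
add b: window [r, b, b] (2 distinct), len 3
add w: window [b, b, w] (2 distinct), len 3
add w: window [b, b, w, w] (2 distinct), len 4
add r: window [w, w, r] (2 distinct), len 3
add b: window [r, b] (2 distinct), len 2
Longest length with ≤2 distinct: 7.

7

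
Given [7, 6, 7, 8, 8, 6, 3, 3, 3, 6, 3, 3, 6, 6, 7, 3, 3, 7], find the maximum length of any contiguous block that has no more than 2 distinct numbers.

[7] 1 distinct, len 1
[7, 6] 2 distinct, len 2
[7, 6, 7] 2 distinct, len 3
[7, 8] 2 distinct, len 2
[7, 8, 8] 2 distinct, len 3
[8, 8, 6] 2 distinct, len 3
[6, 3] 2 distinct, len 2
[6, 3, 3] 2 distinct, len 3
[6, 3, 3, 3] 2 distinct, len 4
[6, 3, 3, 3, 6] 2 distinct, len 5
[6, 3, 3, 3, 6, 3] 2 distinct, len 6
[6, 3, 3, 3, 6, 3, 3] 2 distinct, len 7
[6, 3, 3, 3, 6, 3, 3, 6] 2 distinct, len 8
[6, 3, 3, 3, 6, 3, 3, 6, 6] 2 distinct, len 9
[6, 6, 7] 2 distinct, len 3
[7, 3] 2 distinct, len 2
[7, 3, 3] 2 distinct, len 3
[7, 3, 3, 7] 2 distinct, len 4
Longest length with ≤2 distinct: 9.

9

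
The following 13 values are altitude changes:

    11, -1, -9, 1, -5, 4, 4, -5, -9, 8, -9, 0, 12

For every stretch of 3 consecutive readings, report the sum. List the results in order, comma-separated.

1, -9, -13, 0, 3, 3, -10, -6, -10, -1, 3

Sliding a size-3 window across the 13 values:
11 -1 -9 → sum 1
-1 -9 1 → sum -9
-9 1 -5 → sum -13
1 -5 4 → sum 0
-5 4 4 → sum 3
4 4 -5 → sum 3
4 -5 -9 → sum -10
-5 -9 8 → sum -6
-9 8 -9 → sum -10
8 -9 0 → sum -1
-9 0 12 → sum 3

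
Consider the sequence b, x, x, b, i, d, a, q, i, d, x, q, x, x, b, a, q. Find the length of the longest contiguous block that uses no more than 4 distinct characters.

7

add b: window [b] (1 distinct), len 1
add x: window [b, x] (2 distinct), len 2
add x: window [b, x, x] (2 distinct), len 3
add b: window [b, x, x, b] (2 distinct), len 4
add i: window [b, x, x, b, i] (3 distinct), len 5
add d: window [b, x, x, b, i, d] (4 distinct), len 6
add a: window [b, i, d, a] (4 distinct), len 4
add q: window [i, d, a, q] (4 distinct), len 4
add i: window [i, d, a, q, i] (4 distinct), len 5
add d: window [i, d, a, q, i, d] (4 distinct), len 6
add x: window [q, i, d, x] (4 distinct), len 4
add q: window [q, i, d, x, q] (4 distinct), len 5
add x: window [q, i, d, x, q, x] (4 distinct), len 6
add x: window [q, i, d, x, q, x, x] (4 distinct), len 7
add b: window [d, x, q, x, x, b] (4 distinct), len 6
add a: window [x, q, x, x, b, a] (4 distinct), len 6
add q: window [x, q, x, x, b, a, q] (4 distinct), len 7
Longest length with ≤4 distinct: 7.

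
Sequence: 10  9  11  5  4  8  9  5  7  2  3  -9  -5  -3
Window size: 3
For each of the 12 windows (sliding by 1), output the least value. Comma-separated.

Sliding a size-3 window across the 14 values:
(10, 9, 11) → min 9
(9, 11, 5) → min 5
(11, 5, 4) → min 4
(5, 4, 8) → min 4
(4, 8, 9) → min 4
(8, 9, 5) → min 5
(9, 5, 7) → min 5
(5, 7, 2) → min 2
(7, 2, 3) → min 2
(2, 3, -9) → min -9
(3, -9, -5) → min -9
(-9, -5, -3) → min -9

9, 5, 4, 4, 4, 5, 5, 2, 2, -9, -9, -9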